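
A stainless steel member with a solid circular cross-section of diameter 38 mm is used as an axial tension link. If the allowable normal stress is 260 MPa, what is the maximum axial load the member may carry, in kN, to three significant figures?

295 kN

A = 1134 mm².
P_max = σ_allow · A = 260 · 1134 = 294900 N = 294.9 kN.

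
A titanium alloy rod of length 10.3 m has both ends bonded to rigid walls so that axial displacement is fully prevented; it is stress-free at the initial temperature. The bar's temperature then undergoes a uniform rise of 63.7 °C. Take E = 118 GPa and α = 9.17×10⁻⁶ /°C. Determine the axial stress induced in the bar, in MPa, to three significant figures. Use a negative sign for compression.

Free thermal expansion αLΔT = 9.17e-6 · 10300 · 63.7 = 6.017 mm.
The walls impose strain ε = −(6.017)/10300 = -5.8413e-04; σ = Eε = 118000 · -5.8413e-04 = -68.93 MPa.

-68.9 MPa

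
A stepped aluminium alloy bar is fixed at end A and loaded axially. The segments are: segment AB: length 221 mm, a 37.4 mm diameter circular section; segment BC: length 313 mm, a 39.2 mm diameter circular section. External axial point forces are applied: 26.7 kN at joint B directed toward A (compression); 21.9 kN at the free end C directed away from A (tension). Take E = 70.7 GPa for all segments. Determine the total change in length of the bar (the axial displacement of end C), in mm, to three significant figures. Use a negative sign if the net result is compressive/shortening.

0.0667 mm

Internal axial forces (sectioning from the free end, tension +): N_BC = 21.9 kN, N_AB = -4.8 kN.
A_AB = 1099 mm².
A_BC = 1207 mm².
δ_AB = -4800·221/(1099·70700) = -0.01366 mm
δ_BC = 21900·313/(1207·70700) = 0.08034 mm
δ = Σδ_i = 0.06668 mm.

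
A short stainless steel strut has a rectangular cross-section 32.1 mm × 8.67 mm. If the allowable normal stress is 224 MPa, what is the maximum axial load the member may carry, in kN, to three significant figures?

62.3 kN

A = 278.3 mm².
P_max = σ_allow · A = 224 · 278.3 = 62340 N = 62.34 kN.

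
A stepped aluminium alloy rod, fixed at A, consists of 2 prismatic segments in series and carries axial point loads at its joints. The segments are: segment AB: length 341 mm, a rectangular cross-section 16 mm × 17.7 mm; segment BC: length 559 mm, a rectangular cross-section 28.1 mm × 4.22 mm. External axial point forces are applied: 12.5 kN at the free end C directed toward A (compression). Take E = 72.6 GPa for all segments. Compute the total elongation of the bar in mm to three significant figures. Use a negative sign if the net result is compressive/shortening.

-1.02 mm

Internal axial forces (sectioning from the free end, tension +): N_BC = -12.5 kN, N_AB = -12.5 kN.
A_AB = 283.2 mm².
A_BC = 118.6 mm².
δ_AB = -12500·341/(283.2·72600) = -0.2073 mm
δ_BC = -12500·559/(118.6·72600) = -0.8116 mm
δ = Σδ_i = -1.019 mm.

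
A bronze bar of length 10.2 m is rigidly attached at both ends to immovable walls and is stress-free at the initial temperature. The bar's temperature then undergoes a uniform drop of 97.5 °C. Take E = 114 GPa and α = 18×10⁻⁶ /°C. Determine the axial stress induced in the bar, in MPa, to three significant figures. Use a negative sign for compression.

Free thermal expansion αLΔT = 18e-6 · 10200 · -97.5 = -17.9 mm.
The walls impose strain ε = −(-17.9)/10200 = 1.7550e-03; σ = Eε = 114000 · 1.7550e-03 = 200.1 MPa.

200 MPa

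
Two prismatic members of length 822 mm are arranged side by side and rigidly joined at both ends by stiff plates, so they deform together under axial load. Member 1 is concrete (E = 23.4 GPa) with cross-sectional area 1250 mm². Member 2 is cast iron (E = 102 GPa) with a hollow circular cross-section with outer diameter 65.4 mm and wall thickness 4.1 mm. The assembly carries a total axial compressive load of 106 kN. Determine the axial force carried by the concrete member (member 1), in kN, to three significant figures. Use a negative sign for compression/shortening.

-28.2 kN

A_2 = 789.6 mm².
Equal strain + equilibrium ⇒ each member carries load in proportion to AE: A₁E₁ = 29250000 N, A₂E₂ = 80540000 N, ΣAE = 109800000 N.
F₁ = P·A₁E₁/ΣAE = -106000·29250000/109800000 = -28240 N.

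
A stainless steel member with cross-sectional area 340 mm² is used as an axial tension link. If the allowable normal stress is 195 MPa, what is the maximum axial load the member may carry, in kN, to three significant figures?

66.3 kN

P_max = σ_allow · A = 195 · 340 = 66300 N = 66.3 kN.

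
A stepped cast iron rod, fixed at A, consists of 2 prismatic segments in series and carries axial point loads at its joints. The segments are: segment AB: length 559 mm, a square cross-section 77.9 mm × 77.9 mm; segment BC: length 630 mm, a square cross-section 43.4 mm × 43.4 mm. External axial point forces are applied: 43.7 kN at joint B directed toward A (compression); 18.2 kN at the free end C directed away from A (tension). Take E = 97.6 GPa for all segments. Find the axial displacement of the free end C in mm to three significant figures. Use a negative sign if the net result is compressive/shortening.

0.0383 mm

Internal axial forces (sectioning from the free end, tension +): N_BC = 18.2 kN, N_AB = -25.5 kN.
A_AB = 6068 mm².
A_BC = 1884 mm².
δ_AB = -25500·559/(6068·97600) = -0.02407 mm
δ_BC = 18200·630/(1884·97600) = 0.06237 mm
δ = Σδ_i = 0.0383 mm.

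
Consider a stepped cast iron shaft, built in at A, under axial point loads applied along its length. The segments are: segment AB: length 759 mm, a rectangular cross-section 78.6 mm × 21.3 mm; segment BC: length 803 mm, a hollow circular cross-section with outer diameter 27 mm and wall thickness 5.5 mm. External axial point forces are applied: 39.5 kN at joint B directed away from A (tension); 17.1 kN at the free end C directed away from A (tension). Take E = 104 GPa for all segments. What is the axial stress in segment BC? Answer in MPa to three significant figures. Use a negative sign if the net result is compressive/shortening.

Internal axial forces (sectioning from the free end, tension +): N_BC = 17.1 kN, N_AB = 56.6 kN.
A_BC = 371.5 mm².
σ_BC = N_BC/A_BC = 17100/371.5 = 46.03 MPa.

46.0 MPa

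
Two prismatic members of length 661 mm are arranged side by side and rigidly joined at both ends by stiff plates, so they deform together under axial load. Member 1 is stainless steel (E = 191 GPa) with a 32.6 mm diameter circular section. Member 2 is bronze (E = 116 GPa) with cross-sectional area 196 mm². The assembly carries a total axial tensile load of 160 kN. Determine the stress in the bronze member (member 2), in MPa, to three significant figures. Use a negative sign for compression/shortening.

A_1 = 834.7 mm².
Equal strain + equilibrium ⇒ each member carries load in proportion to AE: A₁E₁ = 159400000 N, A₂E₂ = 22740000 N, ΣAE = 182200000 N.
σ₂ = P·E₂/ΣAE = 160000·116000/182200000 = 101.9 MPa.

102 MPa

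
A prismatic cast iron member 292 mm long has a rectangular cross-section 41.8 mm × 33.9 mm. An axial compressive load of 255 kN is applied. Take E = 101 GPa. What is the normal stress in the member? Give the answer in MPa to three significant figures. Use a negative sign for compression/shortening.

-180 MPa

A = 1417 mm².
σ = N/A = -255000/1417 = -180 MPa.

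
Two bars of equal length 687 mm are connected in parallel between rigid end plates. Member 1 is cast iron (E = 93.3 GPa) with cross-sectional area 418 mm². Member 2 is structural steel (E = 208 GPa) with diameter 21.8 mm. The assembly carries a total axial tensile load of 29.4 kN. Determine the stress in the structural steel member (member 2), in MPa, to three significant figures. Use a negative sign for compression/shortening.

52.4 MPa

A_2 = 373.3 mm².
Equal strain + equilibrium ⇒ each member carries load in proportion to AE: A₁E₁ = 39000000 N, A₂E₂ = 77640000 N, ΣAE = 116600000 N.
σ₂ = P·E₂/ΣAE = 29400·208000/116600000 = 52.43 MPa.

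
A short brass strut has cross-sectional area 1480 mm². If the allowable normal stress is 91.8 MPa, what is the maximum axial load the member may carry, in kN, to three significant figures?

136 kN

P_max = σ_allow · A = 91.8 · 1480 = 135900 N = 135.9 kN.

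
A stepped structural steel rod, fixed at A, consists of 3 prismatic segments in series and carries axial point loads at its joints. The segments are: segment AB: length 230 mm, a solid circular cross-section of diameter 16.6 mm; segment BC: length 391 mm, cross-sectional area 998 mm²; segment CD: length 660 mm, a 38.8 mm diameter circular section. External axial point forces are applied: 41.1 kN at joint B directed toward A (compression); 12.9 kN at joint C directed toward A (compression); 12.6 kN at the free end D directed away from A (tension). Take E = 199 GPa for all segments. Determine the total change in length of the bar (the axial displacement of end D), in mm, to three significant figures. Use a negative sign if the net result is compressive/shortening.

-0.186 mm

Internal axial forces (sectioning from the free end, tension +): N_CD = 12.6 kN, N_BC = -0.3 kN, N_AB = -41.4 kN.
A_AB = 216.4 mm².
A_CD = 1182 mm².
δ_AB = -41400·230/(216.4·199000) = -0.2211 mm
δ_BC = -300·391/(998·199000) = -0.0005906 mm
δ_CD = 12600·660/(1182·199000) = 0.03534 mm
δ = Σδ_i = -0.1863 mm.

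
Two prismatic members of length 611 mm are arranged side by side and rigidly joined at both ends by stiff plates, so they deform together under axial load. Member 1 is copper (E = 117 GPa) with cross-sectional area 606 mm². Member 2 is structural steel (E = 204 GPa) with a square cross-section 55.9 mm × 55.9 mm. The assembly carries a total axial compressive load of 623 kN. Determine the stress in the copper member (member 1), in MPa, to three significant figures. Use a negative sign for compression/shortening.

-103 MPa

A_2 = 3125 mm².
Equal strain + equilibrium ⇒ each member carries load in proportion to AE: A₁E₁ = 70900000 N, A₂E₂ = 637500000 N, ΣAE = 708400000 N.
σ₁ = P·E₁/ΣAE = -623000·117000/708400000 = -102.9 MPa.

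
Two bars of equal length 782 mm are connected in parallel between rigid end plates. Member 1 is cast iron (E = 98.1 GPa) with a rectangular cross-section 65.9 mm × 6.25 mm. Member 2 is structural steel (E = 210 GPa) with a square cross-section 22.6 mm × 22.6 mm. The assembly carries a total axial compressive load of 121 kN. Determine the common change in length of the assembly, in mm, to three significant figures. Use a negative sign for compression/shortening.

-0.641 mm

A_1 = 411.9 mm².
A_2 = 510.8 mm².
Equal strain + equilibrium ⇒ each member carries load in proportion to AE: A₁E₁ = 40400000 N, A₂E₂ = 107300000 N, ΣAE = 147700000 N.
δ = PL/ΣAE = -121000·782/147700000 = -0.6408 mm.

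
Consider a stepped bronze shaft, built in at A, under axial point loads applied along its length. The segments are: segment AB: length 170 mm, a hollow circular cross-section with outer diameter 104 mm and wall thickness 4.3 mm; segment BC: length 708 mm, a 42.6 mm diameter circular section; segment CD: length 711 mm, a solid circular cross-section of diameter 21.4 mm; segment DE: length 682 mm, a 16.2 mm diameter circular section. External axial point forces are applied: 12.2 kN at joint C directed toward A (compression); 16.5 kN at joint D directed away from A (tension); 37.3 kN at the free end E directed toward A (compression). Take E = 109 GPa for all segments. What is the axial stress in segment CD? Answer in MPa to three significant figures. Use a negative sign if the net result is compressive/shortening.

Internal axial forces (sectioning from the free end, tension +): N_DE = -37.3 kN, N_CD = -20.8 kN, N_BC = -33 kN, N_AB = -33 kN.
A_CD = 359.7 mm².
σ_CD = N_CD/A_CD = -20800/359.7 = -57.83 MPa.

-57.8 MPa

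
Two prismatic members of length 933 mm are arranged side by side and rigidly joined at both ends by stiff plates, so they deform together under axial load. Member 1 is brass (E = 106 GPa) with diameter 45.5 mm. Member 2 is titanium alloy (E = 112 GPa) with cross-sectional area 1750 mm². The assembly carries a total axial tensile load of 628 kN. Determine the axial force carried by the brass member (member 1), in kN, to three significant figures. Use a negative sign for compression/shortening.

A_1 = 1626 mm².
Equal strain + equilibrium ⇒ each member carries load in proportion to AE: A₁E₁ = 172400000 N, A₂E₂ = 196000000 N, ΣAE = 368400000 N.
F₁ = P·A₁E₁/ΣAE = 628000·172400000/368400000 = 293800 N.

294 kN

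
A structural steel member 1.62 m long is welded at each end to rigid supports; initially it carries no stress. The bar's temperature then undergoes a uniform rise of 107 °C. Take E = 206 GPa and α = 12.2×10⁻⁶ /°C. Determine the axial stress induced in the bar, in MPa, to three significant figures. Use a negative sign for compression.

-269 MPa

Free thermal expansion αLΔT = 12.2e-6 · 1620 · 107 = 2.115 mm.
The walls impose strain ε = −(2.115)/1620 = -1.3054e-03; σ = Eε = 206000 · -1.3054e-03 = -268.9 MPa.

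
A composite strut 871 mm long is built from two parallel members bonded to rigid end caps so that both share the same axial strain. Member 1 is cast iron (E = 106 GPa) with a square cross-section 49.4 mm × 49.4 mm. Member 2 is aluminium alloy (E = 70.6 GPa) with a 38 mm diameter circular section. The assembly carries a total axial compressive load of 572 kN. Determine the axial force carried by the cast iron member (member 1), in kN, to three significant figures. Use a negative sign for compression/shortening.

-437 kN

A_1 = 2440 mm².
A_2 = 1134 mm².
Equal strain + equilibrium ⇒ each member carries load in proportion to AE: A₁E₁ = 258700000 N, A₂E₂ = 80070000 N, ΣAE = 338700000 N.
F₁ = P·A₁E₁/ΣAE = -572000·258700000/338700000 = -436800 N.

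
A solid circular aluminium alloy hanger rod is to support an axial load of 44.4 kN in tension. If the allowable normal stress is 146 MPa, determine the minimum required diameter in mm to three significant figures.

Required area A ≥ P/σ_allow = 44400/146 = 304.1 mm².
For a solid circular section, d ≥ √(4A/π) = 19.68 mm.

19.7 mm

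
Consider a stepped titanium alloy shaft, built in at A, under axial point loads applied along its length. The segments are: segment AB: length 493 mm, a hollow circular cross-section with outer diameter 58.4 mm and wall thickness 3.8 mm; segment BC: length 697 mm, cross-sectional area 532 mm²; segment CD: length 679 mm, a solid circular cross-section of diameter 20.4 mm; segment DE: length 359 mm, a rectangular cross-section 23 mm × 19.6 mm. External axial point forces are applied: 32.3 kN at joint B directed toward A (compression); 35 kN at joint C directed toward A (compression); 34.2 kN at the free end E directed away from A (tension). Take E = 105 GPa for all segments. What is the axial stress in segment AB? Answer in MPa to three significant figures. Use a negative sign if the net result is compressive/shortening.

-50.8 MPa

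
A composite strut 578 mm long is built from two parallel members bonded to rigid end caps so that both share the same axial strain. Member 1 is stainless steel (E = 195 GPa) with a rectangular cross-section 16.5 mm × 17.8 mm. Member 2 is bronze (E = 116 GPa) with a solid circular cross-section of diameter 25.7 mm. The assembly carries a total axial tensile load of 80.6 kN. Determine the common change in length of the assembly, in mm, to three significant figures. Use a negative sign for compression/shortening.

A_1 = 293.7 mm².
A_2 = 518.7 mm².
Equal strain + equilibrium ⇒ each member carries load in proportion to AE: A₁E₁ = 57270000 N, A₂E₂ = 60170000 N, ΣAE = 117400000 N.
δ = PL/ΣAE = 80600·578/117400000 = 0.3967 mm.

0.397 mm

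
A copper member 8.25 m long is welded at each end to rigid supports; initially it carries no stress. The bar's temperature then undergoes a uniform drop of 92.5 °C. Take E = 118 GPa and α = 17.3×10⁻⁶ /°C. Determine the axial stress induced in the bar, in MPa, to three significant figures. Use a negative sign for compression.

189 MPa

Free thermal expansion αLΔT = 17.3e-6 · 8250 · -92.5 = -13.2 mm.
The walls impose strain ε = −(-13.2)/8250 = 1.6003e-03; σ = Eε = 118000 · 1.6003e-03 = 188.8 MPa.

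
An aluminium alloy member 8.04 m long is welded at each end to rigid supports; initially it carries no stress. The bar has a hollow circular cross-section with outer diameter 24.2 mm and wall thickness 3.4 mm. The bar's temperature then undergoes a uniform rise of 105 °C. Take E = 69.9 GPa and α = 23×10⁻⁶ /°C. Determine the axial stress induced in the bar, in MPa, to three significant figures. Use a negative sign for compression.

Free thermal expansion αLΔT = 23e-6 · 8040 · 105 = 19.42 mm.
The walls impose strain ε = −(19.42)/8040 = -2.4150e-03; σ = Eε = 69900 · -2.4150e-03 = -168.8 MPa.

-169 MPa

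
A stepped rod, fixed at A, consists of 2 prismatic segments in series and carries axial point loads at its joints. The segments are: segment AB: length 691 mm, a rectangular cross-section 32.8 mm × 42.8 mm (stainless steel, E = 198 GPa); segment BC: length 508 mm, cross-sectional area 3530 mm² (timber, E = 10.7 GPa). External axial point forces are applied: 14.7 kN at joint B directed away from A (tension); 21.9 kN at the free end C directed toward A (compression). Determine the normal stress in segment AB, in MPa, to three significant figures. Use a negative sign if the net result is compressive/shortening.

-5.13 MPa

Internal axial forces (sectioning from the free end, tension +): N_BC = -21.9 kN, N_AB = -7.2 kN.
A_AB = 1404 mm².
σ_AB = N_AB/A_AB = -7200/1404 = -5.129 MPa.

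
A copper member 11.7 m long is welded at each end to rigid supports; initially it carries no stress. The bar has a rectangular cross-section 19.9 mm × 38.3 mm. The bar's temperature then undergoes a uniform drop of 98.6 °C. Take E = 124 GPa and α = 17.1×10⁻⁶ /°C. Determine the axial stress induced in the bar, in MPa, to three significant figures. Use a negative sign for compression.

209 MPa

Free thermal expansion αLΔT = 17.1e-6 · 11700 · -98.6 = -19.73 mm.
The walls impose strain ε = −(-19.73)/11700 = 1.6861e-03; σ = Eε = 124000 · 1.6861e-03 = 209.1 MPa.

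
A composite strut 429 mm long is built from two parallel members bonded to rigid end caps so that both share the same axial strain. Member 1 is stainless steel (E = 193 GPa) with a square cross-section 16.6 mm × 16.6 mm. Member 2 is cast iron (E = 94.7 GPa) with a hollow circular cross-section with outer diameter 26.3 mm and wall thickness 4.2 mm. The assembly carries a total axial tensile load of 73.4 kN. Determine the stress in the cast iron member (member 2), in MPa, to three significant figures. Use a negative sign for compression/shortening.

A_1 = 275.6 mm².
A_2 = 291.6 mm².
Equal strain + equilibrium ⇒ each member carries load in proportion to AE: A₁E₁ = 53180000 N, A₂E₂ = 27610000 N, ΣAE = 80800000 N.
σ₂ = P·E₂/ΣAE = 73400·94700/80800000 = 86.03 MPa.

86.0 MPa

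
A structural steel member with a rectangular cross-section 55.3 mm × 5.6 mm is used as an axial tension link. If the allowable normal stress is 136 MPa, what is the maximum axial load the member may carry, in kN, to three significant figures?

42.1 kN

A = 309.7 mm².
P_max = σ_allow · A = 136 · 309.7 = 42120 N = 42.12 kN.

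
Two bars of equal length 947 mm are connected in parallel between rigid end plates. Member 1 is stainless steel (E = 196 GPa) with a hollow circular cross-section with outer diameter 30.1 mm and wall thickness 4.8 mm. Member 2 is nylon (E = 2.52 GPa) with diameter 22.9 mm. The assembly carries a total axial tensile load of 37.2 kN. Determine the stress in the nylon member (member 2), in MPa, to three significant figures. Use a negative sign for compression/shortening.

1.24 MPa

A_1 = 381.5 mm².
A_2 = 411.9 mm².
Equal strain + equilibrium ⇒ each member carries load in proportion to AE: A₁E₁ = 74780000 N, A₂E₂ = 1038000 N, ΣAE = 75810000 N.
σ₂ = P·E₂/ΣAE = 37200·2520/75810000 = 1.236 MPa.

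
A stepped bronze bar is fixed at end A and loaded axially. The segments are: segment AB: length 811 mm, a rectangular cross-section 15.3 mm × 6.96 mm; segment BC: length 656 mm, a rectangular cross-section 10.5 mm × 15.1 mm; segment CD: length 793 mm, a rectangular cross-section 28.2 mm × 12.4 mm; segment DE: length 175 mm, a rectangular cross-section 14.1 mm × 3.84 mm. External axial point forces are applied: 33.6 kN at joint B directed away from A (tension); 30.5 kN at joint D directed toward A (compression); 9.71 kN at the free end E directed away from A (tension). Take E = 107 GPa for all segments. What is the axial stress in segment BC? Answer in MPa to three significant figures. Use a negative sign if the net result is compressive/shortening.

Internal axial forces (sectioning from the free end, tension +): N_DE = 9.71 kN, N_CD = -20.79 kN, N_BC = -20.79 kN, N_AB = 12.81 kN.
A_BC = 158.5 mm².
σ_BC = N_BC/A_BC = -20790/158.5 = -131.1 MPa.

-131 MPa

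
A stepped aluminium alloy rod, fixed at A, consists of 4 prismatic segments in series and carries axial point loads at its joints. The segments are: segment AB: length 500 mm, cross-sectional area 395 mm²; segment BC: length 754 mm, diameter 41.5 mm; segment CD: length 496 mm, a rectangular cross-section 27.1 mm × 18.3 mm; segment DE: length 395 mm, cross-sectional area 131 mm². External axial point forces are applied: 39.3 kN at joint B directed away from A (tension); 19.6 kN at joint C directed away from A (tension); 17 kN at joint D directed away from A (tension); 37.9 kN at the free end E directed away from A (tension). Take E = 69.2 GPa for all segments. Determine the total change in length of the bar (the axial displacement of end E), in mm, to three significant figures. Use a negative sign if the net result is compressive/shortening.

5.13 mm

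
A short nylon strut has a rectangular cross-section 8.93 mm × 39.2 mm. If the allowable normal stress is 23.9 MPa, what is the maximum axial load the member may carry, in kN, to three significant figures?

A = 350.1 mm².
P_max = σ_allow · A = 23.9 · 350.1 = 8366 N = 8.366 kN.

8.37 kN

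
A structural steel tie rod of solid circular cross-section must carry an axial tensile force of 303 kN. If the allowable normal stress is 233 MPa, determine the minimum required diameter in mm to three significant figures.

40.7 mm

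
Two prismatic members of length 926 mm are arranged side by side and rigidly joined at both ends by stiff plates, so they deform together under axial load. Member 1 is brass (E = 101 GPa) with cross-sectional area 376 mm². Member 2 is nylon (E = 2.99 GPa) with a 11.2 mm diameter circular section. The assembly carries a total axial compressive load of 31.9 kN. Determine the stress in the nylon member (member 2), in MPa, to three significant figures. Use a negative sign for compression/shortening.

-2.49 MPa

A_2 = 98.52 mm².
Equal strain + equilibrium ⇒ each member carries load in proportion to AE: A₁E₁ = 37980000 N, A₂E₂ = 294600 N, ΣAE = 38270000 N.
σ₂ = P·E₂/ΣAE = -31900·2990/38270000 = -2.492 MPa.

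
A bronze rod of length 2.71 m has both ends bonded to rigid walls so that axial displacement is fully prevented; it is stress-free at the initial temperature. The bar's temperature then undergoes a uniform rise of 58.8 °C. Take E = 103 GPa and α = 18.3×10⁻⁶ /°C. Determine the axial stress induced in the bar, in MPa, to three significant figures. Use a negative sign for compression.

-111 MPa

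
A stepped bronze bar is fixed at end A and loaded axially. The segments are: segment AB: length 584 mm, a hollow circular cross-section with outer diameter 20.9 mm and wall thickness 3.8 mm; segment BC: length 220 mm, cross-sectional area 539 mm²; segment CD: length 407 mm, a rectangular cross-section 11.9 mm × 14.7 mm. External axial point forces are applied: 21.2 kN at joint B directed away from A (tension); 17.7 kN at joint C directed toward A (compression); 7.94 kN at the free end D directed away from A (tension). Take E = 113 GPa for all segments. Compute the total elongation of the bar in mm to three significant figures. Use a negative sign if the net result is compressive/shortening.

Internal axial forces (sectioning from the free end, tension +): N_CD = 7.94 kN, N_BC = -9.76 kN, N_AB = 11.44 kN.
A_AB = 204.1 mm².
A_CD = 174.9 mm².
δ_AB = 11440·584/(204.1·113000) = 0.2896 mm
δ_BC = -9760·220/(539·113000) = -0.03525 mm
δ_CD = 7940·407/(174.9·113000) = 0.1635 mm
δ = Σδ_i = 0.4179 mm.

0.418 mm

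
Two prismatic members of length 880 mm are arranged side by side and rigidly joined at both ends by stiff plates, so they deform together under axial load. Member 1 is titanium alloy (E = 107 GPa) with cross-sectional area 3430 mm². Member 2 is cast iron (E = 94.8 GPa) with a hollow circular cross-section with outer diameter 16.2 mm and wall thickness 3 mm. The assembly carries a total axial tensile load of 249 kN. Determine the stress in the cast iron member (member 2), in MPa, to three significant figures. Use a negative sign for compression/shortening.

62.3 MPa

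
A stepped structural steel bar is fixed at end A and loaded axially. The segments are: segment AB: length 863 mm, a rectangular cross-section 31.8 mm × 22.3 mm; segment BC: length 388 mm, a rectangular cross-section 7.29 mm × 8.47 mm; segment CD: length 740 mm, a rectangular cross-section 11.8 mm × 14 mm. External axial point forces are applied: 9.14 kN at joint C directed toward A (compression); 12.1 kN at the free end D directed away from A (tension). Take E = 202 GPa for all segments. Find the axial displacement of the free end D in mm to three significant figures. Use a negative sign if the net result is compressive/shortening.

Internal axial forces (sectioning from the free end, tension +): N_CD = 12.1 kN, N_BC = 2.96 kN, N_AB = 2.96 kN.
A_AB = 709.1 mm².
A_BC = 61.75 mm².
A_CD = 165.2 mm².
δ_AB = 2960·863/(709.1·202000) = 0.01783 mm
δ_BC = 2960·388/(61.75·202000) = 0.09208 mm
δ_CD = 12100·740/(165.2·202000) = 0.2683 mm
δ = Σδ_i = 0.3782 mm.

0.378 mm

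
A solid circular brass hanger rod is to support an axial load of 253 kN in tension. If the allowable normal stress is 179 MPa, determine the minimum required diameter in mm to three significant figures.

42.4 mm

Required area A ≥ P/σ_allow = 253000/179 = 1413 mm².
For a solid circular section, d ≥ √(4A/π) = 42.42 mm.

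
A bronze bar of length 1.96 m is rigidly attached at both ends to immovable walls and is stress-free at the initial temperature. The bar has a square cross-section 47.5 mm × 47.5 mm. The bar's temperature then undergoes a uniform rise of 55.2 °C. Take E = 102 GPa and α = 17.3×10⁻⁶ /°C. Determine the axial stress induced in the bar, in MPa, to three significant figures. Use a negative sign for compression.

Free thermal expansion αLΔT = 17.3e-6 · 1960 · 55.2 = 1.872 mm.
The walls impose strain ε = −(1.872)/1960 = -9.5496e-04; σ = Eε = 102000 · -9.5496e-04 = -97.41 MPa.

-97.4 MPa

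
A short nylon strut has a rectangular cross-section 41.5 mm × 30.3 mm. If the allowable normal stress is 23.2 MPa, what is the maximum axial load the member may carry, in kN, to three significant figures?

29.2 kN

A = 1257 mm².
P_max = σ_allow · A = 23.2 · 1257 = 29170 N = 29.17 kN.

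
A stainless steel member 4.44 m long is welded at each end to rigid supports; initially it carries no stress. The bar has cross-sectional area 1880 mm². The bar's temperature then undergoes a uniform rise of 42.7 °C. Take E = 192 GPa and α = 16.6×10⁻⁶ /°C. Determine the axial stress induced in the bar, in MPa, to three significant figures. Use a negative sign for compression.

-136 MPa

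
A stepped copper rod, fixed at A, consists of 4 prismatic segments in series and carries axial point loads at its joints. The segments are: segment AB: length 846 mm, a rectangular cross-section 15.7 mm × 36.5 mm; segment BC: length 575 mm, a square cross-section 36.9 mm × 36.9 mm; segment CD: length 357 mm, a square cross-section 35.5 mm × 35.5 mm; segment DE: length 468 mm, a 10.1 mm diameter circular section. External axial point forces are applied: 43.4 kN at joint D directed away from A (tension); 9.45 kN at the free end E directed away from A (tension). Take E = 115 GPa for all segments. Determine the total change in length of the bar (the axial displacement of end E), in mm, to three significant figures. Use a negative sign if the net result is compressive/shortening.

1.48 mm

Internal axial forces (sectioning from the free end, tension +): N_DE = 9.45 kN, N_CD = 52.85 kN, N_BC = 52.85 kN, N_AB = 52.85 kN.
A_AB = 573 mm².
A_BC = 1362 mm².
A_CD = 1260 mm².
A_DE = 80.12 mm².
δ_AB = 52850·846/(573·115000) = 0.6785 mm
δ_BC = 52850·575/(1362·115000) = 0.1941 mm
δ_CD = 52850·357/(1260·115000) = 0.1302 mm
δ_DE = 9450·468/(80.12·115000) = 0.48 mm
δ = Σδ_i = 1.483 mm.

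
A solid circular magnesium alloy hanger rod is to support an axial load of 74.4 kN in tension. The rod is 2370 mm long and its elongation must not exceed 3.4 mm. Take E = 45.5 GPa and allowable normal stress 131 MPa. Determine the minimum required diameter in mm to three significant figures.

Required area A ≥ P/σ_allow = 74400/131 = 567.9 mm².
For a solid circular section, d ≥ √(4A/π) = 26.89 mm.
Elongation limit: A ≥ PL/(Eδ_allow) = 74400·2370/(45500·3.4) = 1140 mm² ⇒ d ≥ 38.1 mm.
The elongation limit governs.

38.1 mm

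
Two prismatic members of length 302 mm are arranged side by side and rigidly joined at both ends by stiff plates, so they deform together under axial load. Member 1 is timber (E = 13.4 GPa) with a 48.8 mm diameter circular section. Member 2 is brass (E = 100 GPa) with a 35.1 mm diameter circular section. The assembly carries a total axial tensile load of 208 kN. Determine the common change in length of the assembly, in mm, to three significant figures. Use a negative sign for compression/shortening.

0.516 mm

A_1 = 1870 mm².
A_2 = 967.6 mm².
Equal strain + equilibrium ⇒ each member carries load in proportion to AE: A₁E₁ = 25060000 N, A₂E₂ = 96760000 N, ΣAE = 121800000 N.
δ = PL/ΣAE = 208000·302/121800000 = 0.5156 mm.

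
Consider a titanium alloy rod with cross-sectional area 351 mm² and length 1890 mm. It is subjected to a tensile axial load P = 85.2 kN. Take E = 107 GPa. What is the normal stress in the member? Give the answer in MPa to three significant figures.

243 MPa

σ = N/A = 85200/351 = 242.7 MPa.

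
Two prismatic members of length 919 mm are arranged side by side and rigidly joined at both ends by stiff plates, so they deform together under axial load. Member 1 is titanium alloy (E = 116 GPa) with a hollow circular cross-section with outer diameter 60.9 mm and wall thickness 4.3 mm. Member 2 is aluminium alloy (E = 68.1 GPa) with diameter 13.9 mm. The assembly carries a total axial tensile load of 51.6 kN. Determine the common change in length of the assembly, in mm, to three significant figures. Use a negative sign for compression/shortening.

0.479 mm

A_1 = 764.6 mm².
A_2 = 151.7 mm².
Equal strain + equilibrium ⇒ each member carries load in proportion to AE: A₁E₁ = 88690000 N, A₂E₂ = 10330000 N, ΣAE = 99030000 N.
δ = PL/ΣAE = 51600·919/99030000 = 0.4789 mm.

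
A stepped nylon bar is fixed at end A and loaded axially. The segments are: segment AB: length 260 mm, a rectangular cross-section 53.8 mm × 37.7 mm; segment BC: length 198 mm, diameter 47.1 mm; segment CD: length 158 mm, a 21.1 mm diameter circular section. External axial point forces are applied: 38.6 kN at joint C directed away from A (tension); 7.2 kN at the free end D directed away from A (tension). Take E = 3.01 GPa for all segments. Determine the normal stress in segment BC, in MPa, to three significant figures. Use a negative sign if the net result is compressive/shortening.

Internal axial forces (sectioning from the free end, tension +): N_CD = 7.2 kN, N_BC = 45.8 kN, N_AB = 45.8 kN.
A_BC = 1742 mm².
σ_BC = N_BC/A_BC = 45800/1742 = 26.29 MPa.

26.3 MPa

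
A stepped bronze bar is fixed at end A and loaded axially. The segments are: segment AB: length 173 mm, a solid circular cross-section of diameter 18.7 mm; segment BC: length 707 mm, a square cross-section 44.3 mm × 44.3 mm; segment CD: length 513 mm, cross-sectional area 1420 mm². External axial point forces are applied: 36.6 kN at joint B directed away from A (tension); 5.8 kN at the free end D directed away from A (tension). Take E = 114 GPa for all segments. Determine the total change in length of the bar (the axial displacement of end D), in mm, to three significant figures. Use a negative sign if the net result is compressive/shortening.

Internal axial forces (sectioning from the free end, tension +): N_CD = 5.8 kN, N_BC = 5.8 kN, N_AB = 42.4 kN.
A_AB = 274.6 mm².
A_BC = 1962 mm².
δ_AB = 42400·173/(274.6·114000) = 0.2343 mm
δ_BC = 5800·707/(1962·114000) = 0.01833 mm
δ_CD = 5800·513/(1420·114000) = 0.01838 mm
δ = Σδ_i = 0.271 mm.

0.271 mm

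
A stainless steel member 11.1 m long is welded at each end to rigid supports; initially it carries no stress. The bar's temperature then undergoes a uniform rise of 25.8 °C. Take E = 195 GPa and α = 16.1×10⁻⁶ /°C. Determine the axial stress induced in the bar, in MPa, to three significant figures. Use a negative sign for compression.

-81.0 MPa

Free thermal expansion αLΔT = 16.1e-6 · 11100 · 25.8 = 4.611 mm.
The walls impose strain ε = −(4.611)/11100 = -4.1538e-04; σ = Eε = 195000 · -4.1538e-04 = -81 MPa.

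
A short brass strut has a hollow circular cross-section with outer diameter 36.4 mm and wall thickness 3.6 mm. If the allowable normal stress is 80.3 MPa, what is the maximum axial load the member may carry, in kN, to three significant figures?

29.8 kN

A = 371 mm².
P_max = σ_allow · A = 80.3 · 371 = 29790 N = 29.79 kN.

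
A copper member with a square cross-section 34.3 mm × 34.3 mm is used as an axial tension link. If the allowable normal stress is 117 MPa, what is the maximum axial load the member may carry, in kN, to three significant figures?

A = 1176 mm².
P_max = σ_allow · A = 117 · 1176 = 137600 N = 137.6 kN.

138 kN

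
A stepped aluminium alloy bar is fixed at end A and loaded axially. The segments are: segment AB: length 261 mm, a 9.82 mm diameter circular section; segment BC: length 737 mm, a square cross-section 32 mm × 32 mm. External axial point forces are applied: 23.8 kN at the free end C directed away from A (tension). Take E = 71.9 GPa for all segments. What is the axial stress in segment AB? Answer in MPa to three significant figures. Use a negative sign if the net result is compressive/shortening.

Internal axial forces (sectioning from the free end, tension +): N_BC = 23.8 kN, N_AB = 23.8 kN.
A_AB = 75.74 mm².
σ_AB = N_AB/A_AB = 23800/75.74 = 314.2 MPa.

314 MPa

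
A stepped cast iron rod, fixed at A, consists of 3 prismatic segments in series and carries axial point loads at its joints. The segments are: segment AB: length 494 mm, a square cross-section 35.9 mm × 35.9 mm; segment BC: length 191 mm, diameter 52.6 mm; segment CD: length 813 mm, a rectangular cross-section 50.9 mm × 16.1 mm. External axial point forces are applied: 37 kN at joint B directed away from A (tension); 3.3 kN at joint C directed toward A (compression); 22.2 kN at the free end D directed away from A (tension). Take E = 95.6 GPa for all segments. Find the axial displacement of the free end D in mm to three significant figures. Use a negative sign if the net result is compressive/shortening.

Internal axial forces (sectioning from the free end, tension +): N_CD = 22.2 kN, N_BC = 18.9 kN, N_AB = 55.9 kN.
A_AB = 1289 mm².
A_BC = 2173 mm².
A_CD = 819.5 mm².
δ_AB = 55900·494/(1289·95600) = 0.2241 mm
δ_BC = 18900·191/(2173·95600) = 0.01738 mm
δ_CD = 22200·813/(819.5·95600) = 0.2304 mm
δ = Σδ_i = 0.4719 mm.

0.472 mm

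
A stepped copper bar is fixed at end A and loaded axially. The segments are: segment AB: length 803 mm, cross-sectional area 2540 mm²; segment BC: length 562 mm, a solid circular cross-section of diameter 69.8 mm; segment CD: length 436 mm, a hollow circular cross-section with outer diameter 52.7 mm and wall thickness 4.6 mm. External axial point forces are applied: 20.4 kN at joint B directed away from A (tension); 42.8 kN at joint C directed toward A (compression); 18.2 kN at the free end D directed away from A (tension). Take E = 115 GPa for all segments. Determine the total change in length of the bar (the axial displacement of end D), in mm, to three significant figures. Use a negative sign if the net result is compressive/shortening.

Internal axial forces (sectioning from the free end, tension +): N_CD = 18.2 kN, N_BC = -24.6 kN, N_AB = -4.2 kN.
A_BC = 3826 mm².
A_CD = 695.1 mm².
δ_AB = -4200·803/(2540·115000) = -0.01155 mm
δ_BC = -24600·562/(3826·115000) = -0.03142 mm
δ_CD = 18200·436/(695.1·115000) = 0.09927 mm
δ = Σδ_i = 0.0563 mm.

0.0563 mm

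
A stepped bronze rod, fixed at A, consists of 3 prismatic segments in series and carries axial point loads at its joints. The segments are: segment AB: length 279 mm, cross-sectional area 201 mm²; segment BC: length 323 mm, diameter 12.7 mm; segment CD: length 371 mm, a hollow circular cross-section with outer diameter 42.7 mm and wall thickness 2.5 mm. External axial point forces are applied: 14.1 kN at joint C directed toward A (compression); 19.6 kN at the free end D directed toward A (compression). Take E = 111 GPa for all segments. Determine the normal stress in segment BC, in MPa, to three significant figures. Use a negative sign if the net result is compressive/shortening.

-266 MPa

Internal axial forces (sectioning from the free end, tension +): N_CD = -19.6 kN, N_BC = -33.7 kN, N_AB = -33.7 kN.
A_BC = 126.7 mm².
σ_BC = N_BC/A_BC = -33700/126.7 = -266 MPa.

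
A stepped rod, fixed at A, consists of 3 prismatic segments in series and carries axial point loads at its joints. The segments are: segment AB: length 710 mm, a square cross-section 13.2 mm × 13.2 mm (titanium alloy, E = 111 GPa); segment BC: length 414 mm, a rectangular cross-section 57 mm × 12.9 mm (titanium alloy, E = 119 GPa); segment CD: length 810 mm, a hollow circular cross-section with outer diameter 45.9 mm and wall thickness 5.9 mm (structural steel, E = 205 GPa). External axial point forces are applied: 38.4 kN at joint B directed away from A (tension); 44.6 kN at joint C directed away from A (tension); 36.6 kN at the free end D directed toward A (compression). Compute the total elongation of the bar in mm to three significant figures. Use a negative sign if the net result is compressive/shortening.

1.55 mm

Internal axial forces (sectioning from the free end, tension +): N_CD = -36.6 kN, N_BC = 8 kN, N_AB = 46.4 kN.
A_AB = 174.2 mm².
A_BC = 735.3 mm².
A_CD = 741.4 mm².
δ_AB = 46400·710/(174.2·111000) = 1.703 mm
δ_BC = 8000·414/(735.3·119000) = 0.03785 mm
δ_CD = -36600·810/(741.4·205000) = -0.1951 mm
δ = Σδ_i = 1.546 mm.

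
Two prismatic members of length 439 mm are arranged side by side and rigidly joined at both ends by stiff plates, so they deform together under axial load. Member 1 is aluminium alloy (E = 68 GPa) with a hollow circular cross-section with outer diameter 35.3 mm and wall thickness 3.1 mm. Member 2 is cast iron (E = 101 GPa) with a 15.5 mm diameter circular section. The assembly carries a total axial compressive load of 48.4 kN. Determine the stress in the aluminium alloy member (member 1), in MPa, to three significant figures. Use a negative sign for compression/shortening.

-81.5 MPa

A_1 = 313.6 mm².
A_2 = 188.7 mm².
Equal strain + equilibrium ⇒ each member carries load in proportion to AE: A₁E₁ = 21320000 N, A₂E₂ = 19060000 N, ΣAE = 40380000 N.
σ₁ = P·E₁/ΣAE = -48400·68000/40380000 = -81.5 MPa.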